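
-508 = -508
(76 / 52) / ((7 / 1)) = 19 / 91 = 0.21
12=12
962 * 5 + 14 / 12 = 4811.17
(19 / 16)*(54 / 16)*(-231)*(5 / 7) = -84645 / 128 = -661.29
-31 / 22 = -1.41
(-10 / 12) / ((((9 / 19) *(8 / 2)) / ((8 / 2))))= -95 / 54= -1.76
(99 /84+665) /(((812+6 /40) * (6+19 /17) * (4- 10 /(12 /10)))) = -0.03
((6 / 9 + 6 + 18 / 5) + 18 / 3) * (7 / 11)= 1708 / 165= 10.35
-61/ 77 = -0.79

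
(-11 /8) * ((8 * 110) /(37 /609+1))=-368445 /323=-1140.70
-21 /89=-0.24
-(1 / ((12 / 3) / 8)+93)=-95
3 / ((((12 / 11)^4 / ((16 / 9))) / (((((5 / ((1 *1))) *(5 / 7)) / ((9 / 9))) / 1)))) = 366025 / 27216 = 13.45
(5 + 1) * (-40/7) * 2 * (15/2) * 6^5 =-27993600/7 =-3999085.71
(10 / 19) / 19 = 10 / 361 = 0.03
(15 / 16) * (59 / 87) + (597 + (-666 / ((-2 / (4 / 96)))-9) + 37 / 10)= 606.21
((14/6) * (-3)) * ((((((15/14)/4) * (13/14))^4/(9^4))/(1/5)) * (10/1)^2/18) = -2231328125/19672689770496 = -0.00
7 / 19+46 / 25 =1049 / 475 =2.21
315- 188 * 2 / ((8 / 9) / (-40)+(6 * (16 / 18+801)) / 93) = 307.73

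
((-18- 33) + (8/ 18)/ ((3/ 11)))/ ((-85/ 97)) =129301/ 2295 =56.34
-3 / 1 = -3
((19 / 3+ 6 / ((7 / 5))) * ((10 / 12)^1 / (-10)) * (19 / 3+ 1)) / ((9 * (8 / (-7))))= 2453 / 3888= 0.63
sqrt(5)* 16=16* sqrt(5)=35.78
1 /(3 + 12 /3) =1 /7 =0.14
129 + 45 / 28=3657 / 28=130.61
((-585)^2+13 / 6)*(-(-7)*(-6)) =-14373541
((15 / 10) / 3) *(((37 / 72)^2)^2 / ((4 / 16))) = 1874161 / 13436928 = 0.14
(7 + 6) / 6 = 13 / 6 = 2.17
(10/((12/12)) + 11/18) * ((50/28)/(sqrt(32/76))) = 4775 * sqrt(38)/1008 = 29.20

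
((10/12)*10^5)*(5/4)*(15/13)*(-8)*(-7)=87500000/13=6730769.23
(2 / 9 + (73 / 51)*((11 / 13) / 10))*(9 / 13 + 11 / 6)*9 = 1345313 / 172380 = 7.80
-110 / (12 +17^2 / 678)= -14916 / 1685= -8.85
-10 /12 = -5 /6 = -0.83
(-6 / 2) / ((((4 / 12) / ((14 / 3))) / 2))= -84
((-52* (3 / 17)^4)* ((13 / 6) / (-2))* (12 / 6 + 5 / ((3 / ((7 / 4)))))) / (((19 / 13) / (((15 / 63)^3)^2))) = 2025359375 / 60489854066124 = 0.00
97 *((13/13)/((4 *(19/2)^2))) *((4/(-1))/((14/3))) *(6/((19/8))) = -27936/48013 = -0.58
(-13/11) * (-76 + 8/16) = 1963/22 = 89.23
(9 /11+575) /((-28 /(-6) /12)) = 114012 /77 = 1480.68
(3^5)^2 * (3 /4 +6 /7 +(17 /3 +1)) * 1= 13679685 /28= 488560.18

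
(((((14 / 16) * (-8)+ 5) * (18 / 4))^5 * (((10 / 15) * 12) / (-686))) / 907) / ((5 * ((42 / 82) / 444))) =131.63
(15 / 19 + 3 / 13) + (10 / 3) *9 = 7662 / 247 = 31.02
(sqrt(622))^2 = 622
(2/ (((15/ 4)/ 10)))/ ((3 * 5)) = 0.36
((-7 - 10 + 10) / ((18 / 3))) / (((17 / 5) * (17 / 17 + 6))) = -5 / 102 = -0.05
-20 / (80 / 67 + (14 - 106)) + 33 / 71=73978 / 107991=0.69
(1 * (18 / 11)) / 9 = 0.18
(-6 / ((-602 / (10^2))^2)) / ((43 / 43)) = -15000 / 90601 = -0.17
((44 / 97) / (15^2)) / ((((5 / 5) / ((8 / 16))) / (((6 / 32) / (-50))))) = -11 / 2910000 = -0.00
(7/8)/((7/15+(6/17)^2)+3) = 4335/17792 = 0.24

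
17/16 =1.06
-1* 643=-643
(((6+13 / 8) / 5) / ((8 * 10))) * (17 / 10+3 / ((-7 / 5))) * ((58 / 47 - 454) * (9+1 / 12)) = 3916261 / 112800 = 34.72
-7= -7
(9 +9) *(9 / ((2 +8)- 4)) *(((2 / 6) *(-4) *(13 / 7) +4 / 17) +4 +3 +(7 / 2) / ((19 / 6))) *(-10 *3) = -10740060 / 2261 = -4750.14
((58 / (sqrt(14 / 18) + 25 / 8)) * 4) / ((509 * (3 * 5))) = 27840 / 2635093 - 14848 * sqrt(7) / 13175465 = 0.01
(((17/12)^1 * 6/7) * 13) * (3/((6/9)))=1989/28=71.04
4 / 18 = 2 / 9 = 0.22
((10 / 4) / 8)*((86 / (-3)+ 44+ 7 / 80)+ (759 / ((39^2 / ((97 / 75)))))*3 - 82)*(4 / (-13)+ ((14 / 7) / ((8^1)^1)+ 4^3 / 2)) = -21775043939 / 33745920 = -645.26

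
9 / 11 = 0.82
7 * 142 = 994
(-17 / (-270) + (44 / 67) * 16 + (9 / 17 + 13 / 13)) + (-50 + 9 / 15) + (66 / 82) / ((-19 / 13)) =-9067776271 / 239565870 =-37.85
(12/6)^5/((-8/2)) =-8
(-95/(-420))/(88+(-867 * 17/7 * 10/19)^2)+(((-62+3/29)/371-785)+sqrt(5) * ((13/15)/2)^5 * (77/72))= -2202329305332994373/2804918906251056+28589561 * sqrt(5)/1749600000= -785.13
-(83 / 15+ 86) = -1373 / 15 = -91.53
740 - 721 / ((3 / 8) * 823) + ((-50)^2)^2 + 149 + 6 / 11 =169767845717 / 27159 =6250887.21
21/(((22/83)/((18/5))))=15687/55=285.22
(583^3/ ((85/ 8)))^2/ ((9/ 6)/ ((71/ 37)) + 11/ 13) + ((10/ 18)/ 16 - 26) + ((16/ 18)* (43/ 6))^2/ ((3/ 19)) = 162327374700865101536563787/ 759715686000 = 213668583777096.19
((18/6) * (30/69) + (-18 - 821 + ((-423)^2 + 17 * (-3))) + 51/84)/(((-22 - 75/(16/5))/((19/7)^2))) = -165566653068/5735303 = -28867.99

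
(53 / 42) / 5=53 / 210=0.25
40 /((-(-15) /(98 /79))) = 784 /237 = 3.31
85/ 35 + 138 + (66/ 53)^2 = 2791739/ 19663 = 141.98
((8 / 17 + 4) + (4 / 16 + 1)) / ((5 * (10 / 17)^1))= 389 / 200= 1.94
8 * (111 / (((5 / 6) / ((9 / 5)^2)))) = 3452.54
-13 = -13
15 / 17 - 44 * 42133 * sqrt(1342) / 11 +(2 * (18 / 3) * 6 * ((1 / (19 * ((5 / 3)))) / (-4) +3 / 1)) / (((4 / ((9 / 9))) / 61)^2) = -6123784.19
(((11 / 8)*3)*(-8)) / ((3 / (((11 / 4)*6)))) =-363 / 2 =-181.50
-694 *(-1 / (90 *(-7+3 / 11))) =-3817 / 3330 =-1.15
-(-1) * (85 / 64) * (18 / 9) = 85 / 32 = 2.66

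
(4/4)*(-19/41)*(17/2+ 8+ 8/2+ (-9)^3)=26923/82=328.33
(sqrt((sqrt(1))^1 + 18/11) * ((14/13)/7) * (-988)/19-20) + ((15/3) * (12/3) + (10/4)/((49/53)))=265/98-8 * sqrt(319)/11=-10.29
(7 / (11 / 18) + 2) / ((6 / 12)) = 296 / 11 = 26.91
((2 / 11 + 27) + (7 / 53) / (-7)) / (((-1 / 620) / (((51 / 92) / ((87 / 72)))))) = -7726.17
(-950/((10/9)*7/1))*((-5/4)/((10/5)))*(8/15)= 285/7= 40.71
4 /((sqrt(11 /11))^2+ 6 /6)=2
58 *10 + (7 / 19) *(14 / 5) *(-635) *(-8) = 5820.42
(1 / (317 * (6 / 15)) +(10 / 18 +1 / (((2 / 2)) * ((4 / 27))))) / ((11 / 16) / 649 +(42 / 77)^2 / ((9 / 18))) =340473188 / 27751131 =12.27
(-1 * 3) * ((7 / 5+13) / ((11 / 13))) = -2808 / 55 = -51.05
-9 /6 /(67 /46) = -69 /67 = -1.03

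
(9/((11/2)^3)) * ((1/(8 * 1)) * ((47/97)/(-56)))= -423/7229992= -0.00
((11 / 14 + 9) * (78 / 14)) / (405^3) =1781 / 2170050750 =0.00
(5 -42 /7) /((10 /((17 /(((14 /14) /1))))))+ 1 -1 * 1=-17 /10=-1.70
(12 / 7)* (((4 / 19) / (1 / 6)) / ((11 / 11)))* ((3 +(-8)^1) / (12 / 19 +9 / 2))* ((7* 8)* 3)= -4608 / 13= -354.46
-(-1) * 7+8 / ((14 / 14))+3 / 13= 198 / 13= 15.23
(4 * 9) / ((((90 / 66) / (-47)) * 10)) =-124.08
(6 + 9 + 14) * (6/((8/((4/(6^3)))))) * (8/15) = 0.21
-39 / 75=-0.52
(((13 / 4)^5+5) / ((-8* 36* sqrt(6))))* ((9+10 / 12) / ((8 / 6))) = -7402789* sqrt(6) / 4718592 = -3.84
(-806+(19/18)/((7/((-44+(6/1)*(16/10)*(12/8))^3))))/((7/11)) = -408587014/55125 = -7412.01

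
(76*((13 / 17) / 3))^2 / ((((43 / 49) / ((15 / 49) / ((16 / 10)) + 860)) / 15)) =5518073.48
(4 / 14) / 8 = 1 / 28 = 0.04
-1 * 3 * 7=-21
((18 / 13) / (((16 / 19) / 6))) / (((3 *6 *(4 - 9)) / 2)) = -57 / 260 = -0.22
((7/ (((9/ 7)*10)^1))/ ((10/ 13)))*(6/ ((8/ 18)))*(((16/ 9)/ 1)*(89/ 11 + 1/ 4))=233779/ 1650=141.68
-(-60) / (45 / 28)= 112 / 3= 37.33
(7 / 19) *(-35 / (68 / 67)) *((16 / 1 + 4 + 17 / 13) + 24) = -508865 / 884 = -575.64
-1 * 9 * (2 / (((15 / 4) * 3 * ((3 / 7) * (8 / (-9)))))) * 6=126 / 5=25.20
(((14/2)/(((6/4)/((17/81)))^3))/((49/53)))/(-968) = -260389/12153524229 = -0.00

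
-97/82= -1.18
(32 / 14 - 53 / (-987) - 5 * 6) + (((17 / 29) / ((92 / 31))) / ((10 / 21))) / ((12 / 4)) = -724749637 / 26333160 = -27.52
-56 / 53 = -1.06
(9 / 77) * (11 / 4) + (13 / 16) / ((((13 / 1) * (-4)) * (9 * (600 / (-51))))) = 259319 / 806400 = 0.32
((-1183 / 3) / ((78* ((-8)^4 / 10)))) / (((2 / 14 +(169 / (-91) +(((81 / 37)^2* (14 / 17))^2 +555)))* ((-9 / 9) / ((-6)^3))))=-1725099604865 / 368094359215616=-0.00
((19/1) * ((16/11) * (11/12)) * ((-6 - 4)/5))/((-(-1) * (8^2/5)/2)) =-95/12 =-7.92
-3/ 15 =-0.20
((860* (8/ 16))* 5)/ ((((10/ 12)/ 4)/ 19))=196080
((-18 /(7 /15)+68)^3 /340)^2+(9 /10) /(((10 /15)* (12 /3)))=76423937053591 /13600224400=5619.31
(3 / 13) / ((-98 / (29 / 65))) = -87 / 82810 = -0.00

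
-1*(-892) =892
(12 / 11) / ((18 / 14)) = 28 / 33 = 0.85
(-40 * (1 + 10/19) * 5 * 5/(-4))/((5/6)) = 8700/19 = 457.89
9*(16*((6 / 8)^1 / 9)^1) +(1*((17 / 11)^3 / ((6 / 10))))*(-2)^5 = -738164 / 3993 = -184.86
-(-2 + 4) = -2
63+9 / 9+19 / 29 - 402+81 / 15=-48132 / 145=-331.94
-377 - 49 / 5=-1934 / 5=-386.80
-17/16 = -1.06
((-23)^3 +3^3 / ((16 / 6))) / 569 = -97255 / 4552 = -21.37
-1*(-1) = 1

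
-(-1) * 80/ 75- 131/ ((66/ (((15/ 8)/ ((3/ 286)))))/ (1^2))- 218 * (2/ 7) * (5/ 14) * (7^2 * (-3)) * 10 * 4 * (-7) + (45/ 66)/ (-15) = -403019659/ 440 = -915953.77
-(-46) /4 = 23 /2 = 11.50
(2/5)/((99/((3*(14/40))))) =7/1650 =0.00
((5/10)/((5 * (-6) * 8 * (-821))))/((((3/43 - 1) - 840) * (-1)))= 43/14249932800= 0.00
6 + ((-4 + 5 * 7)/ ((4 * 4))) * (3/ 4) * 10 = 657/ 32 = 20.53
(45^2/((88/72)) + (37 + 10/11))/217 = 18642/2387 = 7.81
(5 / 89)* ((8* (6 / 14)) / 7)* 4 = 480 / 4361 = 0.11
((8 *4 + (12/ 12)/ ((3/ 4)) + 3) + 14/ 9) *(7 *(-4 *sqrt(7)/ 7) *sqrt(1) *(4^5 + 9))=-1409012 *sqrt(7)/ 9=-414210.59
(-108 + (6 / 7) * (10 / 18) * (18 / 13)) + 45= -5673 / 91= -62.34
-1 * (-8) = 8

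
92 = 92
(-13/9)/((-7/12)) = 52/21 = 2.48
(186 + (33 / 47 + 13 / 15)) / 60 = 33059 / 10575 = 3.13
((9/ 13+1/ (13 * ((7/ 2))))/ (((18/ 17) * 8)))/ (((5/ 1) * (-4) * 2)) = -17/ 8064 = -0.00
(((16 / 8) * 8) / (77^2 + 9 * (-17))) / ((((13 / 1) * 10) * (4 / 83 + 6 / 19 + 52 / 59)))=4897 / 286198900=0.00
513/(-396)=-57/44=-1.30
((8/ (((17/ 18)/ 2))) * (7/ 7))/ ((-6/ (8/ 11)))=-384/ 187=-2.05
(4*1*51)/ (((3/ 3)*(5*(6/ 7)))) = 238/ 5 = 47.60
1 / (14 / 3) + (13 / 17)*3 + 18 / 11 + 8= 31795 / 2618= 12.14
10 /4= 5 /2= 2.50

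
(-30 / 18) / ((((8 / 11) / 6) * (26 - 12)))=-55 / 56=-0.98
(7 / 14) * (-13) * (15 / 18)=-65 / 12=-5.42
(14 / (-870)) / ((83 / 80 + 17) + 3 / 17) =-0.00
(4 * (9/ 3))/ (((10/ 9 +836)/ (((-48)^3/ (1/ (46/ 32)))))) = -8584704/ 3767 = -2278.92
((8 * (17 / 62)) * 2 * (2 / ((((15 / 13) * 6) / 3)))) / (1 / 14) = 24752 / 465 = 53.23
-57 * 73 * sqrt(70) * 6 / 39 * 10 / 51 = -27740 * sqrt(70) / 221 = -1050.18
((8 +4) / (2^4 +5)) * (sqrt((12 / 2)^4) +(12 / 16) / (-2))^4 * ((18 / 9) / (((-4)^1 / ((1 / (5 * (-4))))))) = 1319500125 / 57344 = 23010.26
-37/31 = -1.19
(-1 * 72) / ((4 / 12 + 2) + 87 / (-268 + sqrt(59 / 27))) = -315514629 / 8802398 - 21141 * sqrt(177) / 8802398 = -35.88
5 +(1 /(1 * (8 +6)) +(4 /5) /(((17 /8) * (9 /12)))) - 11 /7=2041 /510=4.00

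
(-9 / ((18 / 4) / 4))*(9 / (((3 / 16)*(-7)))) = 384 / 7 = 54.86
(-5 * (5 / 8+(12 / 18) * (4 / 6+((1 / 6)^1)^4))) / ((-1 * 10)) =0.53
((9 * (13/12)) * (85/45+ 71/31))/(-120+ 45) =-7579/13950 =-0.54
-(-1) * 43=43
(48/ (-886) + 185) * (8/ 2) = 327724/ 443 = 739.78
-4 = -4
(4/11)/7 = 4/77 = 0.05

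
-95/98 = -0.97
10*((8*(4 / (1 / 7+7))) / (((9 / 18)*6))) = 14.93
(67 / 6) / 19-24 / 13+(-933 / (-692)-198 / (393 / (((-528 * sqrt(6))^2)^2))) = -94690504162438016179 / 67173132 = -1409648491043.09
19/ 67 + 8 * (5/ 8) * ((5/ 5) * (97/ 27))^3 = 306119432/ 1318761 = 232.13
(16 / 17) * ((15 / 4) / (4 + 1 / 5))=100 / 119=0.84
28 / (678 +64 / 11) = 154 / 3761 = 0.04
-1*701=-701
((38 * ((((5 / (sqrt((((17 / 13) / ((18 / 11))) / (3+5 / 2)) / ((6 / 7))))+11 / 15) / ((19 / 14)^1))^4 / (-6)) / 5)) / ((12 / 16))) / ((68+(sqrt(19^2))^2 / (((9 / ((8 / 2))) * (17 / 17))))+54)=-48.47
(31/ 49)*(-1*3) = -93/ 49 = -1.90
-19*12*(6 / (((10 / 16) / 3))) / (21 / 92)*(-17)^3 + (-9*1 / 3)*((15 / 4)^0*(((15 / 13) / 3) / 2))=128612749299 / 910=141332691.54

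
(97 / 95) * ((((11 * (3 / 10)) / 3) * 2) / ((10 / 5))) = 1067 / 950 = 1.12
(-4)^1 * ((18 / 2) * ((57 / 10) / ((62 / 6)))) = -3078 / 155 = -19.86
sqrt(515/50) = sqrt(1030)/10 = 3.21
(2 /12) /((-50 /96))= -8 /25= -0.32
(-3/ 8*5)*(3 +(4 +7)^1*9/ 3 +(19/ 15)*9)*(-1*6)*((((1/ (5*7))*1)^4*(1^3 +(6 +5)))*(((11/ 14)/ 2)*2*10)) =70389/ 2100875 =0.03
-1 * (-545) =545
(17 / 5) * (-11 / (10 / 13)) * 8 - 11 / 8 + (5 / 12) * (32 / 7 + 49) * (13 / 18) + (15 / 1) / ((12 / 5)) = -2318173 / 6300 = -367.96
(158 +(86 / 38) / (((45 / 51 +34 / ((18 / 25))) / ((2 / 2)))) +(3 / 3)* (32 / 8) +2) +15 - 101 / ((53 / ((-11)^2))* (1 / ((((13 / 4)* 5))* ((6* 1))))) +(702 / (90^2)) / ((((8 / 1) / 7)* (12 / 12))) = -22302.91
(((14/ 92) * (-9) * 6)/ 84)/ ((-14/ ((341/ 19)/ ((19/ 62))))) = 95139/ 232484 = 0.41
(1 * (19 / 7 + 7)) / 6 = 1.62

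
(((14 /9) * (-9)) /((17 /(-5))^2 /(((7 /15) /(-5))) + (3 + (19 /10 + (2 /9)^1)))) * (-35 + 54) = 8820 /3937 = 2.24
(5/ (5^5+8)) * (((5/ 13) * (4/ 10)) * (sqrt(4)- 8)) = -60/ 40729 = -0.00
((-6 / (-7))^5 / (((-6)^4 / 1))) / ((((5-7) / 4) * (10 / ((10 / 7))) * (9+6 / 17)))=-0.00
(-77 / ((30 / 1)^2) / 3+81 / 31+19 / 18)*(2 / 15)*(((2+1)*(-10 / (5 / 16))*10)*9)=-9749216 / 2325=-4193.21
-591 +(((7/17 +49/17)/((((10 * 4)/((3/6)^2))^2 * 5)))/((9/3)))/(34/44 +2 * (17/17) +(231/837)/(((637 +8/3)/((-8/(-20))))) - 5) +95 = -84264160577579/169887419200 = -496.00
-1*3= -3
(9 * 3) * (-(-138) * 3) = 11178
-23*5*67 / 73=-7705 / 73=-105.55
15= 15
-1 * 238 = -238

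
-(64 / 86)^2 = -1024 / 1849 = -0.55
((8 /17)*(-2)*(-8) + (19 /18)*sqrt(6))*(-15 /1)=-1920 /17-95*sqrt(6) /6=-151.72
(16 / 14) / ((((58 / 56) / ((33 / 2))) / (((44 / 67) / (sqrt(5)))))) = 23232 * sqrt(5) / 9715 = 5.35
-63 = -63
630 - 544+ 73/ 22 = 1965/ 22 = 89.32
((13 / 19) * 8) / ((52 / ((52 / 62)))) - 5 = -2893 / 589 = -4.91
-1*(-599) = 599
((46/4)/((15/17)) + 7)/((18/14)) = 4207/270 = 15.58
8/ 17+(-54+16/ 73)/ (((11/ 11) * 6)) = -31619/ 3723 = -8.49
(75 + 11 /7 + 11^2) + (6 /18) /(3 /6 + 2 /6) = 6929 /35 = 197.97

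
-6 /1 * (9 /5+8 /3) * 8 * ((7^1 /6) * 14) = -52528 /15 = -3501.87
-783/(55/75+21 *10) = -405/109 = -3.72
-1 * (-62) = 62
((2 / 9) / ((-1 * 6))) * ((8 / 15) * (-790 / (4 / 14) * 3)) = 4424 / 27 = 163.85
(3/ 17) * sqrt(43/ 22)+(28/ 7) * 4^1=3 * sqrt(946)/ 374+16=16.25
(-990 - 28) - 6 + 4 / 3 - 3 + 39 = -2960 / 3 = -986.67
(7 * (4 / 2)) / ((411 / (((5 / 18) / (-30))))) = -7 / 22194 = -0.00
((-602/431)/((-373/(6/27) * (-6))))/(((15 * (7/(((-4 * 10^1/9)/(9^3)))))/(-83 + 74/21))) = -1148272/1794157039143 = -0.00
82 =82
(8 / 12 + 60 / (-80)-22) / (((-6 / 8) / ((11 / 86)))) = 2915 / 774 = 3.77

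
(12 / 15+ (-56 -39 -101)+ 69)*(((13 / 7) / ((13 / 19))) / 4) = -85.64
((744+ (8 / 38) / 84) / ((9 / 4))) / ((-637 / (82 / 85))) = -97369096 / 194434695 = -0.50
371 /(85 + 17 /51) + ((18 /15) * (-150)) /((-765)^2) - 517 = -1706764219 /3329280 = -512.65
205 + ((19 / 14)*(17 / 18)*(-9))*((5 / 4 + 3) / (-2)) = 51411 / 224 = 229.51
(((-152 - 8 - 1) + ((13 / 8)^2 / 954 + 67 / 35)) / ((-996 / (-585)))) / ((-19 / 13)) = 63.93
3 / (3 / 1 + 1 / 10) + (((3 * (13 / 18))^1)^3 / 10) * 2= 100507 / 33480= 3.00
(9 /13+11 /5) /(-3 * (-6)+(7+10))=188 /2275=0.08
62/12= 31/6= 5.17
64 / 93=0.69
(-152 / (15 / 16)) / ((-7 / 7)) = 2432 / 15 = 162.13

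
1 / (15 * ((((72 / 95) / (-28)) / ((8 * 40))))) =-21280 / 27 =-788.15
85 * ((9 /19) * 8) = 6120 /19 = 322.11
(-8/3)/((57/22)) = -1.03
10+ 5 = 15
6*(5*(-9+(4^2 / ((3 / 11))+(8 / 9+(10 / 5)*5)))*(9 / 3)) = 5450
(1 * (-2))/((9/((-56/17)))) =0.73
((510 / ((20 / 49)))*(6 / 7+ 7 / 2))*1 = 21777 / 4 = 5444.25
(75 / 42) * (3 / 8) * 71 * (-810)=-2156625 / 56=-38511.16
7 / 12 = 0.58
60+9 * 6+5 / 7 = 803 / 7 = 114.71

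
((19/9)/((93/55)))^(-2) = 700569/1092025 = 0.64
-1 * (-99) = 99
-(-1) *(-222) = -222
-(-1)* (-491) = -491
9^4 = 6561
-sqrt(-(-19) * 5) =-9.75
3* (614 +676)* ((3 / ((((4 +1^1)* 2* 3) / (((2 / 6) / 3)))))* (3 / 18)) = 43 / 6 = 7.17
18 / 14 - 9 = -54 / 7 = -7.71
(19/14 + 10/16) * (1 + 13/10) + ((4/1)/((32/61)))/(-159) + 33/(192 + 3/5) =44609699/9527280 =4.68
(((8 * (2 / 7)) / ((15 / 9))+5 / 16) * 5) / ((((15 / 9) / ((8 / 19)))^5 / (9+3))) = 5631565824 / 54164665625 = 0.10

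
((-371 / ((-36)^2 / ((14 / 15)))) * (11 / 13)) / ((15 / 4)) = -28567 / 473850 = -0.06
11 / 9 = 1.22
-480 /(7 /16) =-7680 /7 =-1097.14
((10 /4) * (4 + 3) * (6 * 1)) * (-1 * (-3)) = 315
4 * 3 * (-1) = -12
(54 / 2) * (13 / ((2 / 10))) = 1755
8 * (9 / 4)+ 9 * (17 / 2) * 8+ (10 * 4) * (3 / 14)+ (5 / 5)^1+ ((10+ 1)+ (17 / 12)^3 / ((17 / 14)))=3948817 / 6048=652.91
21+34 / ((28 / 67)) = 1433 / 14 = 102.36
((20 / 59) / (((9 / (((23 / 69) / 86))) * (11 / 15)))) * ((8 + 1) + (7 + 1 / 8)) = 25 / 7788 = 0.00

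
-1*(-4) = 4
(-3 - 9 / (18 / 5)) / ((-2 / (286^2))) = 224939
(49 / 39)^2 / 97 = 2401 / 147537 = 0.02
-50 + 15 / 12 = -195 / 4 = -48.75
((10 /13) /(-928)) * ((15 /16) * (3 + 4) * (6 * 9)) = -14175 /48256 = -0.29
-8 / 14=-4 / 7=-0.57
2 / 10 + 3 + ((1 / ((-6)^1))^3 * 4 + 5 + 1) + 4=3559 / 270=13.18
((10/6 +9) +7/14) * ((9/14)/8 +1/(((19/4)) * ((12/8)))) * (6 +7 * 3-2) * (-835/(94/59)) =-116269094875/3600576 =-32291.80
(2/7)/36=1/126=0.01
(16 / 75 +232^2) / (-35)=-576688 / 375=-1537.83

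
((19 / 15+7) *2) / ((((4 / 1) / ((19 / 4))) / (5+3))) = 2356 / 15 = 157.07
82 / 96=41 / 48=0.85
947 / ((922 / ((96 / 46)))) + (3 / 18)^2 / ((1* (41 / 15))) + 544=2849106935 / 5216676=546.15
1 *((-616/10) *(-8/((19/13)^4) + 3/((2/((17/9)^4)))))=-1522310594266/1425060135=-1068.24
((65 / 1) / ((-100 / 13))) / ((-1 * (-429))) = -0.02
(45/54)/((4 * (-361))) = -5/8664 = -0.00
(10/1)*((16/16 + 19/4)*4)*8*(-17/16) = -1955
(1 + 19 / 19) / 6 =0.33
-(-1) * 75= 75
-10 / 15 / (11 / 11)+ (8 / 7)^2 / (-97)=-9698 / 14259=-0.68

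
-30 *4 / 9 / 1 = -40 / 3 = -13.33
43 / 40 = 1.08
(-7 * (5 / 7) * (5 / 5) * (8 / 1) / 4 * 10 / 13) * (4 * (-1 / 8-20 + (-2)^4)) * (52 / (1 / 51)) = 336600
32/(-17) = -32/17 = -1.88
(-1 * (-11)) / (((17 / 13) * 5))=143 / 85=1.68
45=45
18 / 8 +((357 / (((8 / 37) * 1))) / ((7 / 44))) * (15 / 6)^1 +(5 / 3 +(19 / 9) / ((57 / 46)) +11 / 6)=25953.70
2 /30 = 1 /15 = 0.07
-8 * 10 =-80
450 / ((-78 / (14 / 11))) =-7.34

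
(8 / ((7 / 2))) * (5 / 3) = 80 / 21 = 3.81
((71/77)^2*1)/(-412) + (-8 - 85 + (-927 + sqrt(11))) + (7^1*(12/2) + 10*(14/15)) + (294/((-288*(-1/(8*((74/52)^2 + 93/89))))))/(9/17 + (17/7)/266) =-144386738565428449/156582544967849 + sqrt(11) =-918.80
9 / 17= 0.53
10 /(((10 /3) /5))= 15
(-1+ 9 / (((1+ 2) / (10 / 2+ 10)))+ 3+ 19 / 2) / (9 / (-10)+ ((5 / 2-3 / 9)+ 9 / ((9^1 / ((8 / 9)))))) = 5085 / 194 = 26.21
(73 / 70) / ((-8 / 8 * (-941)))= 73 / 65870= 0.00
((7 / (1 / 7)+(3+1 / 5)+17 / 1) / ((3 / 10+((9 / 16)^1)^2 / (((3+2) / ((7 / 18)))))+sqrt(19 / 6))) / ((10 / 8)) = -1766559744 / 300937585+181403648 * sqrt(114) / 60187517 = 26.31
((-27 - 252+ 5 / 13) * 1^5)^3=-47516597848 / 2197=-21627946.22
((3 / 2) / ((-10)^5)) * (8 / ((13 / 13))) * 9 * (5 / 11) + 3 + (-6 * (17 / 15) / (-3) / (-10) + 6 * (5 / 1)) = 5407519 / 165000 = 32.77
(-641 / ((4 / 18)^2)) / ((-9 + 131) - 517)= 51921 / 1580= 32.86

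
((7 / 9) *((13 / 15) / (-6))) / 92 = -91 / 74520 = -0.00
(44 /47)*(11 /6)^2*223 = 296813 /423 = 701.69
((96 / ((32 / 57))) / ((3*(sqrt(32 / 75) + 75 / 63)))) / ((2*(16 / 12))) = 2244375 / 87368- 125685*sqrt(6) / 21842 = 11.59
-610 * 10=-6100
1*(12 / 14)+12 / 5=114 / 35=3.26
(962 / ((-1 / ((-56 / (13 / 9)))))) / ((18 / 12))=24864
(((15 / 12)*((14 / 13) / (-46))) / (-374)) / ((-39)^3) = -35 / 26533625976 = -0.00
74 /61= 1.21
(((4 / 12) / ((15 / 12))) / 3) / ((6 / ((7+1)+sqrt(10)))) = 2 * sqrt(10) / 135+16 / 135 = 0.17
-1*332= -332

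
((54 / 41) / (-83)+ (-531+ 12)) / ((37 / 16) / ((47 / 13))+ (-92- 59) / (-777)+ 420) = -1032004152144 / 836780579507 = -1.23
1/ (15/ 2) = 2/ 15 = 0.13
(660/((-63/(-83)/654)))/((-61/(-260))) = 1034976800/427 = 2423833.26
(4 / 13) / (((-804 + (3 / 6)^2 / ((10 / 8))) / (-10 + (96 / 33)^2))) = 3720 / 6321887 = 0.00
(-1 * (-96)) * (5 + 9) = 1344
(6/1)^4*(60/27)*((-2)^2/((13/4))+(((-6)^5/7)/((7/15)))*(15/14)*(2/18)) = -3623362560/4459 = -812595.33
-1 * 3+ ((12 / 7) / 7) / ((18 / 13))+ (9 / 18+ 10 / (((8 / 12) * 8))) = -527 / 1176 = -0.45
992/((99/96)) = 31744/33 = 961.94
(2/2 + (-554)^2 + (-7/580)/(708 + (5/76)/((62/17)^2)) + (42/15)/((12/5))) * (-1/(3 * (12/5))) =-55230008610793073/1295641982808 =-42627.52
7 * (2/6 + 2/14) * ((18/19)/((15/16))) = 64/19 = 3.37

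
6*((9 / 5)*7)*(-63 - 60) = -46494 / 5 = -9298.80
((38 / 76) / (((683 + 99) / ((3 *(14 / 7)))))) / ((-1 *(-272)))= 3 / 212704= 0.00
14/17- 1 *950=-16136/17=-949.18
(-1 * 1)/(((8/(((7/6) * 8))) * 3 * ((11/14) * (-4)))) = 49/396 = 0.12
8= 8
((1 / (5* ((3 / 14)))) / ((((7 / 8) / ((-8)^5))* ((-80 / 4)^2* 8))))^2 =16777216 / 140625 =119.30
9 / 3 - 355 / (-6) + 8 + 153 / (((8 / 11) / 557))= 2813977 / 24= 117249.04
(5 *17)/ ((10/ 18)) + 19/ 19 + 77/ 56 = 1243/ 8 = 155.38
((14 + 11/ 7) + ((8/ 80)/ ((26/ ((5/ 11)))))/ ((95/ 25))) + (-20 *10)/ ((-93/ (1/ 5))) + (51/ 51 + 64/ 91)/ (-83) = 9384811573/ 587230644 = 15.98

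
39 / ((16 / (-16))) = -39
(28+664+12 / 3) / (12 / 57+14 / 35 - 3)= -66120 / 227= -291.28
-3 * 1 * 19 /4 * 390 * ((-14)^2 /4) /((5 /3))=-326781 /2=-163390.50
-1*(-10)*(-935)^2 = 8742250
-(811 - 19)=-792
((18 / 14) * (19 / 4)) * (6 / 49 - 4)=-16245 / 686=-23.68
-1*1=-1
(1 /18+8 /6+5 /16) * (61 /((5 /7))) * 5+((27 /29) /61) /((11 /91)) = 2036057093 /2802096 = 726.62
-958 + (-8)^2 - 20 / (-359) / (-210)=-6739868 / 7539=-894.00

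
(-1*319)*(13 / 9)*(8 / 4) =-8294 / 9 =-921.56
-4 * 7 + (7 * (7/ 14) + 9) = -31/ 2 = -15.50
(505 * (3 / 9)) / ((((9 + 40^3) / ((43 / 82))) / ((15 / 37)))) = 108575 / 194203306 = 0.00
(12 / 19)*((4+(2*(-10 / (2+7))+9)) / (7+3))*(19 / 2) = 97 / 15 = 6.47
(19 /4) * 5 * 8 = 190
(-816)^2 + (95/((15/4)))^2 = 5998480/9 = 666497.78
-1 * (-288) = 288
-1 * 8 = -8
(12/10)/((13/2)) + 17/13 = 97/65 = 1.49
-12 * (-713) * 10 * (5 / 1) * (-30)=-12834000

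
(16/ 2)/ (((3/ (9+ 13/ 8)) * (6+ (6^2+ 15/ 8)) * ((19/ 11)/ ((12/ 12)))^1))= 7480/ 20007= 0.37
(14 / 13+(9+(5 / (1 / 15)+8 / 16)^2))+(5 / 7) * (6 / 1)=2080119 / 364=5714.61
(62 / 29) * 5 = 310 / 29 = 10.69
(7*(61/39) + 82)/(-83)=-3625/3237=-1.12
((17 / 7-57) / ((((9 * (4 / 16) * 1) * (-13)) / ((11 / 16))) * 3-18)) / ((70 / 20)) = 4202 / 39249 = 0.11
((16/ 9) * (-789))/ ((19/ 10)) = -42080/ 57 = -738.25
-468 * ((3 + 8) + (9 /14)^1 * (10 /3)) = -43056 /7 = -6150.86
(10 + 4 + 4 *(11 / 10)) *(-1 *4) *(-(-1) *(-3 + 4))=-368 / 5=-73.60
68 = 68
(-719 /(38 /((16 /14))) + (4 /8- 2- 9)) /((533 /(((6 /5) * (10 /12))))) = -8545 /141778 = -0.06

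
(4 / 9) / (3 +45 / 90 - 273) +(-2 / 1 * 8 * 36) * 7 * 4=-78236936 / 4851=-16128.00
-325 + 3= -322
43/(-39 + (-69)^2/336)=-1.73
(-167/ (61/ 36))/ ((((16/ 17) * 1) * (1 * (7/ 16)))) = -102204/ 427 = -239.35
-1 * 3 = -3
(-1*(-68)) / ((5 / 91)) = 6188 / 5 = 1237.60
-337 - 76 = -413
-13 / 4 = -3.25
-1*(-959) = 959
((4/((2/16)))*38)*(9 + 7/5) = 12646.40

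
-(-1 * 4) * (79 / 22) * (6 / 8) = 237 / 22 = 10.77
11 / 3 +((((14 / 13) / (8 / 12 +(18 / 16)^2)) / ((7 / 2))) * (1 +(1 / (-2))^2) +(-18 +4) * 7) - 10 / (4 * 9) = -8196289 / 86814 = -94.41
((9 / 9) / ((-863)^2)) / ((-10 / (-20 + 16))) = 2 / 3723845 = 0.00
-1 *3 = -3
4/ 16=1/ 4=0.25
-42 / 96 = -7 / 16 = -0.44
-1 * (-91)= 91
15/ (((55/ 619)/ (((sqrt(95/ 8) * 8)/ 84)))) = 619 * sqrt(190)/ 154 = 55.40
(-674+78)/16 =-149/4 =-37.25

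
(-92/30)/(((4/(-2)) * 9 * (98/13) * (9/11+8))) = 3289/1283310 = 0.00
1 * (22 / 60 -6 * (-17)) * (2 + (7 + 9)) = 9213 / 5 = 1842.60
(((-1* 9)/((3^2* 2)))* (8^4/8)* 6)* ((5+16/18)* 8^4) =-37049685.33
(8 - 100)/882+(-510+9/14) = -449345/882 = -509.46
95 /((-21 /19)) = -1805 /21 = -85.95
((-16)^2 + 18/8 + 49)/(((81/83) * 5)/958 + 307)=1.00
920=920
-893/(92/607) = -542051/92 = -5891.86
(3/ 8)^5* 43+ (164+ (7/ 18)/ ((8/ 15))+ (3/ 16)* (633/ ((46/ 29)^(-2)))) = 38333463499/ 82673664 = 463.67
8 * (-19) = -152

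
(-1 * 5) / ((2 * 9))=-5 / 18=-0.28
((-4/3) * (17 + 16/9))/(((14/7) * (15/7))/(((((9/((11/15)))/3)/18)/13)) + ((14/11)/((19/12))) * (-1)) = -247247/2412909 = -0.10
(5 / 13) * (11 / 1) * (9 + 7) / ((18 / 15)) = 2200 / 39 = 56.41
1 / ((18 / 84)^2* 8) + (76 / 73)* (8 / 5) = 28829 / 6570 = 4.39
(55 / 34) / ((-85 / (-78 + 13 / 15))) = 12727 / 8670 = 1.47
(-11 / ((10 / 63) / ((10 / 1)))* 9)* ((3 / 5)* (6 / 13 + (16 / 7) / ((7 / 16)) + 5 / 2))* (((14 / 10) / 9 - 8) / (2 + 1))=364462263 / 4550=80101.60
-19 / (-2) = 19 / 2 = 9.50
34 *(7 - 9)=-68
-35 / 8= -4.38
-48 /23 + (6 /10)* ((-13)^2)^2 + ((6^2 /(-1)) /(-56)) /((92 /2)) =17134.53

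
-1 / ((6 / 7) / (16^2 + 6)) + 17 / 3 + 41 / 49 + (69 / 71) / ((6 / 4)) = -1038535 / 3479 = -298.52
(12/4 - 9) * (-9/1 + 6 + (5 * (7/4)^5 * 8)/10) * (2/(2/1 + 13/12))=-144351/592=-243.84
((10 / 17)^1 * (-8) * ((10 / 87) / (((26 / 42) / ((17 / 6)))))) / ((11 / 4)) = -11200 / 12441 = -0.90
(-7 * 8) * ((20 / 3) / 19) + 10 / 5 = -1006 / 57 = -17.65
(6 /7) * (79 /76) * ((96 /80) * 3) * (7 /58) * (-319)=-23463 /190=-123.49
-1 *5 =-5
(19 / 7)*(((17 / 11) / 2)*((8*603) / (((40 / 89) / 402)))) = 3484222641 / 385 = 9049928.94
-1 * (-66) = 66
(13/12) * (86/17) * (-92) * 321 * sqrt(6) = -2751398 * sqrt(6)/17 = -396442.42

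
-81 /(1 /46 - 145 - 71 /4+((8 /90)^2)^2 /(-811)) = 24782422432500 /49787660549177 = 0.50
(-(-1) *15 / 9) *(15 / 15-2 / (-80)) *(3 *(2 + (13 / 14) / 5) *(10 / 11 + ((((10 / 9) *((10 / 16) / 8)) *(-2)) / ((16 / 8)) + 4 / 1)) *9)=95832621 / 197120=486.16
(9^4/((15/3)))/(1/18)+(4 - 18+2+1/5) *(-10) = 118688/5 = 23737.60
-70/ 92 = -0.76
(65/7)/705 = 13/987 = 0.01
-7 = -7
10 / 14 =5 / 7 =0.71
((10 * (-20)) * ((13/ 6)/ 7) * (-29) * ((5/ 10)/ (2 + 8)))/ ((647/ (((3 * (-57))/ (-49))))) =107445/ 221921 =0.48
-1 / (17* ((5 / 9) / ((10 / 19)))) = -0.06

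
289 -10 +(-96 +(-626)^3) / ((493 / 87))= -735938673 / 17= -43290510.18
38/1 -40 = -2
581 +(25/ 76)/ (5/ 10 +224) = 9913047/ 17062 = 581.00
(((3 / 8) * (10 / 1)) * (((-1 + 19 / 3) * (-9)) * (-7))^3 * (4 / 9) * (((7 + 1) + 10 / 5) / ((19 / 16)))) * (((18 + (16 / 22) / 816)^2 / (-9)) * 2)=-12065190662963200 / 314721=-38336147454.30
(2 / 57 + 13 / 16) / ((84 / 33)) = 8503 / 25536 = 0.33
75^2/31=5625/31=181.45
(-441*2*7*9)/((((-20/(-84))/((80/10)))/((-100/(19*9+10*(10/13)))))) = 2427122880/2323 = 1044822.59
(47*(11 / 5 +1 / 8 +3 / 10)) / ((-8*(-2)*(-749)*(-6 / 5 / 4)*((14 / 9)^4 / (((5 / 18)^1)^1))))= 856575 / 526145536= 0.00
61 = 61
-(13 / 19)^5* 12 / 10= -2227758 / 12380495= -0.18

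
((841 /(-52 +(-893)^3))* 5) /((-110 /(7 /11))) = 5887 /172333526178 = 0.00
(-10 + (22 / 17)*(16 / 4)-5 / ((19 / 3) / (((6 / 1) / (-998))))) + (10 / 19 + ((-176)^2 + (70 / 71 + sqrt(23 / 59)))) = sqrt(1357) / 59 + 18654636455 / 602293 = 30973.32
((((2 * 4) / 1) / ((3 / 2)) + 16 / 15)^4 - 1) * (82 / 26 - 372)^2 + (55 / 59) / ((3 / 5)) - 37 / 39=56863056945029 / 249275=228113757.68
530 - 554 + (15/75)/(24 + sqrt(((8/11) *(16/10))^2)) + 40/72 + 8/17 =-4863077/211752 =-22.97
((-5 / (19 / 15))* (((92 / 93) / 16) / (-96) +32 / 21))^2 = 90614692680625 / 2506623565824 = 36.15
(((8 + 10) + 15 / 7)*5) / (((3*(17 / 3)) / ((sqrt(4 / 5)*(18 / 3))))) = 31.79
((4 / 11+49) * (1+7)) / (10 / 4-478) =-2896 / 3487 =-0.83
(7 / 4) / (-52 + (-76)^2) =7 / 22896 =0.00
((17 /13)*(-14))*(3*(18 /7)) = -1836 /13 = -141.23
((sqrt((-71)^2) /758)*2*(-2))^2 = 20164 /143641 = 0.14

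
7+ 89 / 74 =8.20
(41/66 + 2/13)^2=442225/736164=0.60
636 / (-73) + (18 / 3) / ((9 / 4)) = -1324 / 219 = -6.05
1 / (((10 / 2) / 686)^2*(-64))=-117649 / 400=-294.12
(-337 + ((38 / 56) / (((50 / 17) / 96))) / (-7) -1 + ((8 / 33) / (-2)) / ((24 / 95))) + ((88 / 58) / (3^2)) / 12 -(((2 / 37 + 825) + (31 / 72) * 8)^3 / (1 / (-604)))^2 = -125732166727712904283641021431466315399951497 / 1065668597573002141950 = -117984303013207440831246.80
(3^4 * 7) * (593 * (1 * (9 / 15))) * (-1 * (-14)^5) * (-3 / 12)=-135624826008 / 5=-27124965201.60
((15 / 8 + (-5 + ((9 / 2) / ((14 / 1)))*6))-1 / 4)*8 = -81 / 7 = -11.57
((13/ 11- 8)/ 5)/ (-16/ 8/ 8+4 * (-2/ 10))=100/ 77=1.30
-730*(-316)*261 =60207480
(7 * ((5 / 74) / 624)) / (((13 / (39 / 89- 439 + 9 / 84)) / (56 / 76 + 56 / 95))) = -22945209 / 676724672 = -0.03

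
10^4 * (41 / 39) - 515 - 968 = 352163 / 39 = 9029.82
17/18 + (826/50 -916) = -404341/450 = -898.54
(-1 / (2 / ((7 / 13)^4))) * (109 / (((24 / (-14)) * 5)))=1831963 / 3427320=0.53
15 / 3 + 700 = 705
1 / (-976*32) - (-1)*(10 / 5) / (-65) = -62529 / 2030080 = -0.03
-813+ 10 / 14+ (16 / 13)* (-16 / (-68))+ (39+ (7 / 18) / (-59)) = -1269976979 / 1642914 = -773.00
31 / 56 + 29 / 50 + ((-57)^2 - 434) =3942587 / 1400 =2816.13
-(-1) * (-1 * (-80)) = 80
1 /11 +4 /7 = 51 /77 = 0.66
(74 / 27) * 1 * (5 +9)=1036 / 27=38.37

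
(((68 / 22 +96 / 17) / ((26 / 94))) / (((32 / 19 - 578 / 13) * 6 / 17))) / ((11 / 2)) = -729581 / 1917729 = -0.38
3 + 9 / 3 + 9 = 15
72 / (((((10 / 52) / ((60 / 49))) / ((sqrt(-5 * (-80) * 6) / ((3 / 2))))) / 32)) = 9584640 * sqrt(6) / 49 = 479132.19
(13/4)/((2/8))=13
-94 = -94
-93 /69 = -31 /23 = -1.35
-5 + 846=841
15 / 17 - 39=-648 / 17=-38.12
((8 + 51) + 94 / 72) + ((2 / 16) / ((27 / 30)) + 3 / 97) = 52795 / 873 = 60.48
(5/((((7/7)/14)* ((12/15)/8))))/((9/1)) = 700/9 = 77.78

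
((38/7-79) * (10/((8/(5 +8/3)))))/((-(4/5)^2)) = 1480625/1344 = 1101.66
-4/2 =-2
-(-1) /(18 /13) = 13 /18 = 0.72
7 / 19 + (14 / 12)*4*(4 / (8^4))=10885 / 29184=0.37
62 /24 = 31 /12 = 2.58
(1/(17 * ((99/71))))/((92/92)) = 71/1683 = 0.04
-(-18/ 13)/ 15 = 6/ 65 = 0.09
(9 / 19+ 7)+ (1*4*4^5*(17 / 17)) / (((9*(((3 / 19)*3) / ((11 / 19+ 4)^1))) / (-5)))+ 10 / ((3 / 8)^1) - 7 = -11270557 / 513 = -21969.90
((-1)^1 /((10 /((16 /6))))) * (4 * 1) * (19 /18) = -152 /135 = -1.13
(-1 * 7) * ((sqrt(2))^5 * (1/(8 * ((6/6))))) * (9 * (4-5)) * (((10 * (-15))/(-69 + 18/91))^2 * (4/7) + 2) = 647045847 * sqrt(2)/4355569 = 210.09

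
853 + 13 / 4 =856.25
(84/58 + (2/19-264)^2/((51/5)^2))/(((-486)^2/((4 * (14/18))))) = 127862549234/14471068811229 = 0.01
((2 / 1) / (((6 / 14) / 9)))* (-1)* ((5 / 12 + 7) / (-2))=623 / 4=155.75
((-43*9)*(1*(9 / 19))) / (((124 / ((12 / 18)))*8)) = -1161 / 9424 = -0.12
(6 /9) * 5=3.33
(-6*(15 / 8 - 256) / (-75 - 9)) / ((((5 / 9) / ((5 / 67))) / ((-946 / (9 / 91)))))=12500917 / 536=23322.61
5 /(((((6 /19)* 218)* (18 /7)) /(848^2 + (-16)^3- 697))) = 475016815 /23544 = 20175.71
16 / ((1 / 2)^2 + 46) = 64 / 185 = 0.35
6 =6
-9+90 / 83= -657 / 83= -7.92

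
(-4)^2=16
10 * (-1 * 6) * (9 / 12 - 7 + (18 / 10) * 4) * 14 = -798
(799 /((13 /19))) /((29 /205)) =3112105 /377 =8254.92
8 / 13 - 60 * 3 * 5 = -11692 / 13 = -899.38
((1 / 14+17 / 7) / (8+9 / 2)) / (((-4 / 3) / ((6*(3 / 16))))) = -27 / 160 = -0.17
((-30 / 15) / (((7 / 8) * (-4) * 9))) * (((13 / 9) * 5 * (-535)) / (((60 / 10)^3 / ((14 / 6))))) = -34775 / 13122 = -2.65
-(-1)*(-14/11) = -14/11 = -1.27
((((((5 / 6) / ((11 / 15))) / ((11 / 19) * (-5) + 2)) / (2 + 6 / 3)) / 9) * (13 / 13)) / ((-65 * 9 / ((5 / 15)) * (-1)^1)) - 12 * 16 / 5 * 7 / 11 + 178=3628603829 / 23629320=153.56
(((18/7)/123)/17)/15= 0.00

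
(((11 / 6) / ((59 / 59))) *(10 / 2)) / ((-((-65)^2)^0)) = -55 / 6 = -9.17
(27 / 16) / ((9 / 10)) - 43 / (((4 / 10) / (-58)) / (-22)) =-1097345 / 8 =-137168.12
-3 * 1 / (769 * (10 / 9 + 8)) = -27 / 63058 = -0.00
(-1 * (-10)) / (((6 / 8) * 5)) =8 / 3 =2.67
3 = 3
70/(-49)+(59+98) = 1089/7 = 155.57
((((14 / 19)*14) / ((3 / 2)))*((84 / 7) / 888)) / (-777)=-28 / 234099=-0.00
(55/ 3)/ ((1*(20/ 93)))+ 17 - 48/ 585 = 79691/ 780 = 102.17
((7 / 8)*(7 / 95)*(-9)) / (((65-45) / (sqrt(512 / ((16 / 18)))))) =-1323 / 1900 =-0.70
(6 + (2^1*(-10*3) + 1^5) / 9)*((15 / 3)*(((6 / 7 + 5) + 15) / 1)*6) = -7300 / 21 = -347.62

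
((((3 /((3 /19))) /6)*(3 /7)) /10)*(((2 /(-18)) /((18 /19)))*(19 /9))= -6859 /204120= -0.03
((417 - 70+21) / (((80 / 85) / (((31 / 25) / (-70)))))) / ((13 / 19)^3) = -83137939 / 3844750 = -21.62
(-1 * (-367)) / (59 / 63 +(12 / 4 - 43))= -23121 / 2461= -9.39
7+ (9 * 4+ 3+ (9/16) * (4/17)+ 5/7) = 46.85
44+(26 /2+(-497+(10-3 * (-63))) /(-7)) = 697 /7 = 99.57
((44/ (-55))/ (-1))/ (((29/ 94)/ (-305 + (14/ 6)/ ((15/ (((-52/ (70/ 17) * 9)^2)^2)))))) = 10461629798898584/ 155421875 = 67311179.97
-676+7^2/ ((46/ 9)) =-30655/ 46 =-666.41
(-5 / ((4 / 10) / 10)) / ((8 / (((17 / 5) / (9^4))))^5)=-0.00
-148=-148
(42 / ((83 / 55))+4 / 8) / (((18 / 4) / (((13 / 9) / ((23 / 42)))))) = 855946 / 51543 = 16.61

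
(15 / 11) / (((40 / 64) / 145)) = 3480 / 11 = 316.36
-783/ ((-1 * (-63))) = -87/ 7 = -12.43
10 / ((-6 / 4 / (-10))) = 200 / 3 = 66.67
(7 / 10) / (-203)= -1 / 290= -0.00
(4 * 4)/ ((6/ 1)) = 2.67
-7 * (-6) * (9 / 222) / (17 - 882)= -63 / 32005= -0.00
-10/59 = -0.17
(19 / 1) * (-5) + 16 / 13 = -93.77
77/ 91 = 11/ 13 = 0.85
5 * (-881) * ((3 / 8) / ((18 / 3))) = -4405 / 16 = -275.31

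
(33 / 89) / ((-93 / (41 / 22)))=-41 / 5518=-0.01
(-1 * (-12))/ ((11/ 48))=576/ 11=52.36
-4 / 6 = -2 / 3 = -0.67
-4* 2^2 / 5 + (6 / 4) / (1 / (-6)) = -61 / 5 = -12.20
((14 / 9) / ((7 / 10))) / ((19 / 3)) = 0.35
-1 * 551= -551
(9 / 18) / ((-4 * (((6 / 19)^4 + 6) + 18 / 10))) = -651605 / 40711992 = -0.02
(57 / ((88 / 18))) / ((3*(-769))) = -171 / 33836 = -0.01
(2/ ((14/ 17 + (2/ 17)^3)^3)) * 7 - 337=-10396559549205/ 33313574732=-312.08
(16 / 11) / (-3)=-16 / 33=-0.48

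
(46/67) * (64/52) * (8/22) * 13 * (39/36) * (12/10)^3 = 688896/92125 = 7.48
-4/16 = -1/4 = -0.25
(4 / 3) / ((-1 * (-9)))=4 / 27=0.15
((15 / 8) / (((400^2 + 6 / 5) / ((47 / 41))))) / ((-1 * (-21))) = 0.00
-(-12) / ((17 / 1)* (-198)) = -2 / 561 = -0.00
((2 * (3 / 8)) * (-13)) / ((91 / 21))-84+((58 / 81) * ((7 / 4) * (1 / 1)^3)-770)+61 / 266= -36833645 / 43092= -854.77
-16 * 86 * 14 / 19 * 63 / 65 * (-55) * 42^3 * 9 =36039033174.02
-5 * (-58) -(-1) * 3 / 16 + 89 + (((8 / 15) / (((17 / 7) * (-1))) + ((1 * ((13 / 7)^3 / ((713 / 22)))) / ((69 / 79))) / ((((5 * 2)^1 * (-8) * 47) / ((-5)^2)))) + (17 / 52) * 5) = 1778940952470051 / 4674031172720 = 380.60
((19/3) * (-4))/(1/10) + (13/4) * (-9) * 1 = -3391/12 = -282.58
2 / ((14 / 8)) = 8 / 7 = 1.14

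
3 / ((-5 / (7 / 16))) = -21 / 80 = -0.26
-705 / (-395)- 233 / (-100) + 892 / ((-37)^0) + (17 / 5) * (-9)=6837567 / 7900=865.51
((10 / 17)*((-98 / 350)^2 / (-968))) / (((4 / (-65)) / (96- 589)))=-18473 / 48400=-0.38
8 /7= 1.14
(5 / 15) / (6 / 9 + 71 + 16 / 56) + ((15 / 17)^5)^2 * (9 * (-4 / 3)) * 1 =-10441712925509357 / 3046166783578439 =-3.43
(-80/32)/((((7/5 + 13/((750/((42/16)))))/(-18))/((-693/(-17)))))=8910000/7021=1269.05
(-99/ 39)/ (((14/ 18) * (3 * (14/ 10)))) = -495/ 637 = -0.78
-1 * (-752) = 752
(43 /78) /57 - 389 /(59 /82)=-141815971 /262314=-540.63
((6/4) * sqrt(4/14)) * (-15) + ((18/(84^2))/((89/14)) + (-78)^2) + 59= 15308357/2492 - 45 * sqrt(14)/14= 6130.97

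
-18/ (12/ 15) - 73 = -191/ 2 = -95.50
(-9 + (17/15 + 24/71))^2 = 64288324/1134225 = 56.68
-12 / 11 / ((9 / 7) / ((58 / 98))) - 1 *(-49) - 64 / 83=47.73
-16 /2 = -8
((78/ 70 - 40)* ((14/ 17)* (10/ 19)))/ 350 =-2722/ 56525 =-0.05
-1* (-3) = 3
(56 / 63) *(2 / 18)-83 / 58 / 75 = 9359 / 117450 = 0.08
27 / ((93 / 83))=747 / 31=24.10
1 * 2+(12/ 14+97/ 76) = 2199/ 532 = 4.13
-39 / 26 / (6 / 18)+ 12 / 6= -5 / 2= -2.50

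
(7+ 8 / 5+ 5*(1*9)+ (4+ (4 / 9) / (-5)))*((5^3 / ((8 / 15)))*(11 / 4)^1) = 889625 / 24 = 37067.71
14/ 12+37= 229/ 6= 38.17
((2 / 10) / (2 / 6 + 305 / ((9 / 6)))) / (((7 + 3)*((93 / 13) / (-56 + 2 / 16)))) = -447 / 582800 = -0.00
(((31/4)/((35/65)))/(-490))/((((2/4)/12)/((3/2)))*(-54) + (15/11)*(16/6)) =-4433/322420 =-0.01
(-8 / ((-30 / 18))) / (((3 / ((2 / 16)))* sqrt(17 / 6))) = sqrt(102) / 85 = 0.12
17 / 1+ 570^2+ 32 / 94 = 15271115 / 47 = 324917.34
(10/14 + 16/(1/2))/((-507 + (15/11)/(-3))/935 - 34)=-2355265/2486904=-0.95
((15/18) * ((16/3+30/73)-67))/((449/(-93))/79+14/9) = -164266675/4809094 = -34.16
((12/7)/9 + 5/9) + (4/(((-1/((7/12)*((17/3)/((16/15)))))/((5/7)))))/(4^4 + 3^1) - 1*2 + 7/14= -29395/37296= -0.79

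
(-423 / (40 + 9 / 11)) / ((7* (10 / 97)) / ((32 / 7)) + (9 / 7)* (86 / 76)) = -6.43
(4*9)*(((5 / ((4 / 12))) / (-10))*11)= -594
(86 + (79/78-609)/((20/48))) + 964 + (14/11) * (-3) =-295286/715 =-412.99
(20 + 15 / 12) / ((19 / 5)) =425 / 76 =5.59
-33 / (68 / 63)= -2079 / 68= -30.57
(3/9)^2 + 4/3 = 13/9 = 1.44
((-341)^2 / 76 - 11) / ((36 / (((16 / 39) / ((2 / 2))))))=115445 / 6669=17.31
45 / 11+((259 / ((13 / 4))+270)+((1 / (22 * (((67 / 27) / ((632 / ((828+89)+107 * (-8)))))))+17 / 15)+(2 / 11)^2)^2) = 254387062473640378 / 715329089657325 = 355.62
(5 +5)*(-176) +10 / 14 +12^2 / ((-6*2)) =-12399 / 7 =-1771.29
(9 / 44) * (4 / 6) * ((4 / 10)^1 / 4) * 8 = 6 / 55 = 0.11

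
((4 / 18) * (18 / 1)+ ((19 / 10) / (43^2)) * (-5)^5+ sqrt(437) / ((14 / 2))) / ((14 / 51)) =148767 / 51772+ 51 * sqrt(437) / 98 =13.75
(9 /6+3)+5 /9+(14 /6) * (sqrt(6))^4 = 1603 /18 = 89.06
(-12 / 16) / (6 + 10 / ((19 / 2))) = -57 / 536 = -0.11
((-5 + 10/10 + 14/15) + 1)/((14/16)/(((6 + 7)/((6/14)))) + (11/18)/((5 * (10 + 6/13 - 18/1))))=-473928/2897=-163.59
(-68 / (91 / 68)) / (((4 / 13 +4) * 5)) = -2.36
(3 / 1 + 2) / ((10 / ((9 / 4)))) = 9 / 8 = 1.12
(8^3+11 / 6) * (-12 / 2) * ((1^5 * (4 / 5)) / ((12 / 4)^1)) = -12332 / 15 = -822.13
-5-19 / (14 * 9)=-649 / 126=-5.15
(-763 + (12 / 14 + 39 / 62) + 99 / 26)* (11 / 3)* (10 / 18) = -117561895 / 76167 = -1543.48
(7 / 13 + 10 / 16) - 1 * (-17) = 1889 / 104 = 18.16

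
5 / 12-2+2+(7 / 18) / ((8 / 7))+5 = 829 / 144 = 5.76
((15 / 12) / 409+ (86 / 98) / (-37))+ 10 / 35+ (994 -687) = 911369041 / 2966068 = 307.27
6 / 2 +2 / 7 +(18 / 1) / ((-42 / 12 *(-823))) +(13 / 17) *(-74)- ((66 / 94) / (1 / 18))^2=-46085965825 / 216342833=-213.02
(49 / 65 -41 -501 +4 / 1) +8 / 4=-34791 / 65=-535.25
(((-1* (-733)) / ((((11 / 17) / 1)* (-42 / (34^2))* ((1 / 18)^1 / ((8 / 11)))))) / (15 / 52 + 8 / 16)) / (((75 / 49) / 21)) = -880889423232 / 124025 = -7102515.00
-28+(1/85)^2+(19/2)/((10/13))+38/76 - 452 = -13500631/28900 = -467.15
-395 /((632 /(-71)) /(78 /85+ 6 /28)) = 50.23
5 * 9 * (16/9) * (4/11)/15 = 64/33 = 1.94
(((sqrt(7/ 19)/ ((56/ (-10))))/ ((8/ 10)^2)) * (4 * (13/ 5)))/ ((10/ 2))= -65 * sqrt(133)/ 2128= -0.35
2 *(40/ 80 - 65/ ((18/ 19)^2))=-23303/ 162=-143.85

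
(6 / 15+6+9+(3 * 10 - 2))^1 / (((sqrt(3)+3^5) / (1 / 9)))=1953 / 98410 - 217 * sqrt(3) / 2657070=0.02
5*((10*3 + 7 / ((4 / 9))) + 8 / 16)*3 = 2775 / 4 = 693.75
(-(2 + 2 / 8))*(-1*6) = 27 / 2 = 13.50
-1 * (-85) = 85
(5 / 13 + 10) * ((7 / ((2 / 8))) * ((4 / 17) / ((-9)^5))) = -560 / 483327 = -0.00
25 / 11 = 2.27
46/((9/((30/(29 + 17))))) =10/3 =3.33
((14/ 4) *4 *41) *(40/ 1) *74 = 1699040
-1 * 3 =-3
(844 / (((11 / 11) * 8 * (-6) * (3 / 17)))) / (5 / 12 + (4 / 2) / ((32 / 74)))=-7174 / 363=-19.76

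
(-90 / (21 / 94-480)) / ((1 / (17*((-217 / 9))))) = -3467660 / 45099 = -76.89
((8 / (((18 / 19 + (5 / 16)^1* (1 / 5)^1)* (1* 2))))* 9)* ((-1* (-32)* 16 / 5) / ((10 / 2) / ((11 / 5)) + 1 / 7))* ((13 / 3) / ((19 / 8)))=131203072 / 47585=2757.24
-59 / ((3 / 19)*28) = -1121 / 84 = -13.35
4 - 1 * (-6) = 10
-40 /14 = -20 /7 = -2.86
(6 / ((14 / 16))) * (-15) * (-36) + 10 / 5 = 25934 / 7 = 3704.86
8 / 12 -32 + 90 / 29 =-2456 / 87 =-28.23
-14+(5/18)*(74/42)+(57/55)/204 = -9546499/706860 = -13.51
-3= -3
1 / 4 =0.25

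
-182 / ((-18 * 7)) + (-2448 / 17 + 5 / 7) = -8936 / 63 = -141.84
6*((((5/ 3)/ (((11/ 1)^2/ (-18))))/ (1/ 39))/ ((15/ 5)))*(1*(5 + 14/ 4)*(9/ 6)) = -29835/ 121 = -246.57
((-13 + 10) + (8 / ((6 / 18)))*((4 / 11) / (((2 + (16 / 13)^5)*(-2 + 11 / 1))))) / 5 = -82721831 / 147770865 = -0.56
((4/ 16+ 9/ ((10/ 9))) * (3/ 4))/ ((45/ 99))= 5511/ 400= 13.78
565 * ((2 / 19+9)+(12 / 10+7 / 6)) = 6481.64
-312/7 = -44.57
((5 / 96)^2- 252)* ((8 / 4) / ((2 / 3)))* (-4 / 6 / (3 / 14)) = 16256849 / 6912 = 2351.97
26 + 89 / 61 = 1675 / 61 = 27.46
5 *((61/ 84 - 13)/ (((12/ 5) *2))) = -25775/ 2016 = -12.79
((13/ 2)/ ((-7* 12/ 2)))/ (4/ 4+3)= -13/ 336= -0.04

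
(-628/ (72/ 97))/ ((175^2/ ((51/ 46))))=-258893/ 8452500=-0.03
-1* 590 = -590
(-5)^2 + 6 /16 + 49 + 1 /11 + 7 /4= 6707 /88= 76.22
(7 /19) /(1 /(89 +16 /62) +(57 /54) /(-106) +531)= 36956052 /53264354729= 0.00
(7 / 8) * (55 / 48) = 385 / 384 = 1.00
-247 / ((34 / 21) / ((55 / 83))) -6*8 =-420741 / 2822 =-149.09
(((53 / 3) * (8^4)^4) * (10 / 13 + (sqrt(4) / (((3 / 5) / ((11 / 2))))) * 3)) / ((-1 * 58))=-186477172070809600 / 39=-4781465950533579.49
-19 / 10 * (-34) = 323 / 5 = 64.60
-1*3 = -3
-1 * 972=-972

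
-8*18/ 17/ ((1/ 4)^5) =-147456/ 17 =-8673.88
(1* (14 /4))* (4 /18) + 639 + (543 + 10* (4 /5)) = 10717 /9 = 1190.78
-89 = -89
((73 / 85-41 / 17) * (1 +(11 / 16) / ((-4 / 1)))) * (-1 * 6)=5247 / 680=7.72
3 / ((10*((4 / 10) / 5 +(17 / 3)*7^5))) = 45 / 14285962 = 0.00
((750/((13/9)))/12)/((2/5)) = 5625/52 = 108.17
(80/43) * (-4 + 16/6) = -2.48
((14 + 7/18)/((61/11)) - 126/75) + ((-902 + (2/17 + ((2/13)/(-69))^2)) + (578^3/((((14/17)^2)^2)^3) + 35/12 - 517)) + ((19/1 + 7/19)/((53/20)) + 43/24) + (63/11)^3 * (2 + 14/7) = 393180181436752866899343264572190936881/198133366314132946594958860800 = 1984421850.55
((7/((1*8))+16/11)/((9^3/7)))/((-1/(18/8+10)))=-70315/256608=-0.27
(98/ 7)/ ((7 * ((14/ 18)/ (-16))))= -288/ 7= -41.14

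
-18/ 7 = -2.57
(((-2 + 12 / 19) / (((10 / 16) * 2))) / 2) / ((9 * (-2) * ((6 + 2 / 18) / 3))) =78 / 5225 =0.01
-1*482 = -482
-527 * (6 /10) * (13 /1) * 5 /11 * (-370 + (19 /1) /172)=1307602413 /1892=691121.78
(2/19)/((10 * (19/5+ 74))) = 1/7391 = 0.00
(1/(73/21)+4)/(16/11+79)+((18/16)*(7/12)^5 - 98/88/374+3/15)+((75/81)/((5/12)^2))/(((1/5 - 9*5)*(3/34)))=-70156183856377/68585279938560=-1.02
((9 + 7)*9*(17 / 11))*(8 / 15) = 6528 / 55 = 118.69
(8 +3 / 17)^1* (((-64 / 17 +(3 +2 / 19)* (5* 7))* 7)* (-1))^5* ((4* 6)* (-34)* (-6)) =-30074004279653817130289874914976 / 3515706497843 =-8554185139773526168.01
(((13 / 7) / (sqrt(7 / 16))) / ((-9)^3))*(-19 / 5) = 988*sqrt(7) / 178605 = 0.01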